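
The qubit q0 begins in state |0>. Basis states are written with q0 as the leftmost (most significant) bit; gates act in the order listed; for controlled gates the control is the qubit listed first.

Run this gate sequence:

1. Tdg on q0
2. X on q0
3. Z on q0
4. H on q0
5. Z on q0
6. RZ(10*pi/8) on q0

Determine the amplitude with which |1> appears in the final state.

|1> carries amplitude -sqrt(2)*exp(5*I*pi/8)/2 in the final state.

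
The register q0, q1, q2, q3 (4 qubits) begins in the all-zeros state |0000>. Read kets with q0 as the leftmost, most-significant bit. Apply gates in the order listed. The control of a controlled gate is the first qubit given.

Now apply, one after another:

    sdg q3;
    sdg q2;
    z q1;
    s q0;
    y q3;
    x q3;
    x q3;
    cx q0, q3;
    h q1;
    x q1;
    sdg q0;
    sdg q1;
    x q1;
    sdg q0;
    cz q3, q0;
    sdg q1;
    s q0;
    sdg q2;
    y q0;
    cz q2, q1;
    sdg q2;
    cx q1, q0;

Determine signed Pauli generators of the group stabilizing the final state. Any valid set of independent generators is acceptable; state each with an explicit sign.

One valid set of independent stabilizer generators is +XXII, -ZZII, +IIZI, -IIIZ (any independent generating set of the same group is equally correct).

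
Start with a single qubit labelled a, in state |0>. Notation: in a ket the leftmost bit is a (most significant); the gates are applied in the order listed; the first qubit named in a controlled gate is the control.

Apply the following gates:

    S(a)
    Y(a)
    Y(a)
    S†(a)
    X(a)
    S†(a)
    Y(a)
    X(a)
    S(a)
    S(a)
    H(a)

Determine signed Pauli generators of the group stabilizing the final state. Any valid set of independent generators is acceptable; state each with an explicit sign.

The final state is stabilized by the group generated by -X; other independent generating sets are equally valid.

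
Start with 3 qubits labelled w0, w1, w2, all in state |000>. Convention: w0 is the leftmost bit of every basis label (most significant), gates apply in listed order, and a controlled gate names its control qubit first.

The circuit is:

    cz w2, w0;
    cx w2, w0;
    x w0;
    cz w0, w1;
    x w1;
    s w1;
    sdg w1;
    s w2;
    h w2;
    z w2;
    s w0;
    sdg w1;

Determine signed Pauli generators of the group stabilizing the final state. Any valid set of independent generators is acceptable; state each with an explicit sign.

The final state is stabilized by the group generated by -IIX, -ZII, -IZI; other independent generating sets are equally valid. Key observation: steps 6-7 multiply out to the identity, so the circuit reduces to the remaining gates.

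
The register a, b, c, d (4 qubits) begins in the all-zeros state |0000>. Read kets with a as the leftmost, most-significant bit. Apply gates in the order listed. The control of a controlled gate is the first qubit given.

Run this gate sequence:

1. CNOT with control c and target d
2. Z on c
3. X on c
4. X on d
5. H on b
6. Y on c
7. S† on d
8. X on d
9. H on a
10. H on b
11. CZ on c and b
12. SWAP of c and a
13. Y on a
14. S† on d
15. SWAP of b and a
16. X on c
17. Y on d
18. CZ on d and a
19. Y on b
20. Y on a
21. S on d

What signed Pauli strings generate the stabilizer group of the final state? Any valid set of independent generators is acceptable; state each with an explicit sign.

The stabilizer group can be generated by +IIXI, -ZIII, +IZII, -IIIZ, among other valid generating sets.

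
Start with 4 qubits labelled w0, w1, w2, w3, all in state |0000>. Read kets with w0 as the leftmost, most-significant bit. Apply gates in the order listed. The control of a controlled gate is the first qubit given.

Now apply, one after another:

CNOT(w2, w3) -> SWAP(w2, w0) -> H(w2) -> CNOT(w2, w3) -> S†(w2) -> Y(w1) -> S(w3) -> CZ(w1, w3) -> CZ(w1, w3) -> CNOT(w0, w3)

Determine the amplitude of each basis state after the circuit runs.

The final amplitudes are sqrt(2)*I/2 on |0100>, sqrt(2)*I/2 on |0111>, and 0 on every other basis state. Key observation: the block from step 8 through step 9 cancels to the identity and can be dropped.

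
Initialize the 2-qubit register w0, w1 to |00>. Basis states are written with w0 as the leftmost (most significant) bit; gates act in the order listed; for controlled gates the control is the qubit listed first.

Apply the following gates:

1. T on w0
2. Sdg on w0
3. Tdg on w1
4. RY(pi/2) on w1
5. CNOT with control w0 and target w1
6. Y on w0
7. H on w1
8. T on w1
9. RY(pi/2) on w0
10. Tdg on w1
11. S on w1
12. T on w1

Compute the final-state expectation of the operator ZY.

The observable ZY averages to 0.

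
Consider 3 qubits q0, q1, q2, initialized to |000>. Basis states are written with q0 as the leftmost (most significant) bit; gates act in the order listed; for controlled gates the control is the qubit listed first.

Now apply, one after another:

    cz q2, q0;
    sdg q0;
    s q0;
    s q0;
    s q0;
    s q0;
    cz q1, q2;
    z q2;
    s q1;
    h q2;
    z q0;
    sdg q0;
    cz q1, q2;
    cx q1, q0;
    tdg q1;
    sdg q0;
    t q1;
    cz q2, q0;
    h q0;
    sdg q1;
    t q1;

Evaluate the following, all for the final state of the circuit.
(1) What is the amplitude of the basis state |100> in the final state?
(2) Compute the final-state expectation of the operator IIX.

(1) |100> carries amplitude 1/2 in the final state.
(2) In the final state, IIX has expectation 1.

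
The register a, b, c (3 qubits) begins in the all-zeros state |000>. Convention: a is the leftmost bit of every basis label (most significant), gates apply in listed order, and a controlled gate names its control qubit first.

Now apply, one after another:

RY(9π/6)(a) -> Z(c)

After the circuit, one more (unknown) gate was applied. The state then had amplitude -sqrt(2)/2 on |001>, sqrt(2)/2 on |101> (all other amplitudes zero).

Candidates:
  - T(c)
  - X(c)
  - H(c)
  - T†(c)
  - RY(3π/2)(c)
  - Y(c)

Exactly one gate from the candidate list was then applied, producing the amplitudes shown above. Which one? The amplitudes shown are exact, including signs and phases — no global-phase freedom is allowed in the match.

The unique candidate consistent with the amplitudes is X(c).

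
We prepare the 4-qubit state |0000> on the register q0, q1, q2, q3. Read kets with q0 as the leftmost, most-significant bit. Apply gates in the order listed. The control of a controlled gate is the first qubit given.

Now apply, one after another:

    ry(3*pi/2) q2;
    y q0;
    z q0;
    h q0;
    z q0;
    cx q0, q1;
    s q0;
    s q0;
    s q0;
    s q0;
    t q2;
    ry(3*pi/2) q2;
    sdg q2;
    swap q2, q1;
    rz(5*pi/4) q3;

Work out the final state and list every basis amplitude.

The final amplitudes are sqrt(2)*(1 + exp(3*I*pi/4))*exp(I*pi/8)/4 on |0000>, sqrt(2)*(-1 - exp(I*pi/4))*exp(3*I*pi/8)/4 on |0100>, sqrt(2)*(1 + exp(3*I*pi/4))*exp(I*pi/8)/4 on |1010>, sqrt(2)*(-1 - exp(I*pi/4))*exp(3*I*pi/8)/4 on |1110>, and 0 on every other basis state.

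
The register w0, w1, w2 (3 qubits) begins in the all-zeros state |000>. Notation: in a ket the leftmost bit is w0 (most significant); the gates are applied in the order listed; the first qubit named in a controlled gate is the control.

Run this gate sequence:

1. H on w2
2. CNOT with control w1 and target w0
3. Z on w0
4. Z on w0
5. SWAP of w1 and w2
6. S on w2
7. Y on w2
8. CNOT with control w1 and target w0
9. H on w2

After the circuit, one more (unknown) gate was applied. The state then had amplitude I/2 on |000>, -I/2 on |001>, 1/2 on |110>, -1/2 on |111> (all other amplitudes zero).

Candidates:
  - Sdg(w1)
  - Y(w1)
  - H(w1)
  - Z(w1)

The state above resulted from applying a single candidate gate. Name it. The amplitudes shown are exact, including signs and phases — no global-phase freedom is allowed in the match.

The applied gate was Sdg(w1).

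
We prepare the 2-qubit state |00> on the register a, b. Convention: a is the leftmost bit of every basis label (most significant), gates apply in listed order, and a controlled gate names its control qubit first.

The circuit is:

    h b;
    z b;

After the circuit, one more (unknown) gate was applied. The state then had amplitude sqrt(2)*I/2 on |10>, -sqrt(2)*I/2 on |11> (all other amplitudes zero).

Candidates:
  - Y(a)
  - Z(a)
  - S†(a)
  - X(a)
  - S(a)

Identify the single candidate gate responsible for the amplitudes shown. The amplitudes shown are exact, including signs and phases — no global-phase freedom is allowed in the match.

It was Y(a) that produced the state shown.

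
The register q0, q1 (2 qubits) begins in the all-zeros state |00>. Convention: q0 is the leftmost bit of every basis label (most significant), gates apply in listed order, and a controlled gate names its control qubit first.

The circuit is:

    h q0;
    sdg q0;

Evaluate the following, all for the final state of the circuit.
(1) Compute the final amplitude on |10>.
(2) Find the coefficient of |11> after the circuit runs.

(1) The amplitude on |10> is -sqrt(2)*I/2.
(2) The final state's coefficient on |11> equals 0.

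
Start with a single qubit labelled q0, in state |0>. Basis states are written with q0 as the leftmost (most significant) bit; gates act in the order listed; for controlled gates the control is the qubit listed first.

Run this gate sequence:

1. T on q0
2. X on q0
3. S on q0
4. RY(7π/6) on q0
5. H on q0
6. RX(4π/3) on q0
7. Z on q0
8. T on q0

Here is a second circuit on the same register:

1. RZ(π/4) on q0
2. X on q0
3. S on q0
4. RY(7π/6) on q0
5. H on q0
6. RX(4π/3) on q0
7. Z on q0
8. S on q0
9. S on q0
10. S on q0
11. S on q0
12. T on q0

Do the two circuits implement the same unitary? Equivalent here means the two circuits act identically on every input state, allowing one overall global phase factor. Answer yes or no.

Yes, they are equivalent — the unitaries differ by at most a global phase.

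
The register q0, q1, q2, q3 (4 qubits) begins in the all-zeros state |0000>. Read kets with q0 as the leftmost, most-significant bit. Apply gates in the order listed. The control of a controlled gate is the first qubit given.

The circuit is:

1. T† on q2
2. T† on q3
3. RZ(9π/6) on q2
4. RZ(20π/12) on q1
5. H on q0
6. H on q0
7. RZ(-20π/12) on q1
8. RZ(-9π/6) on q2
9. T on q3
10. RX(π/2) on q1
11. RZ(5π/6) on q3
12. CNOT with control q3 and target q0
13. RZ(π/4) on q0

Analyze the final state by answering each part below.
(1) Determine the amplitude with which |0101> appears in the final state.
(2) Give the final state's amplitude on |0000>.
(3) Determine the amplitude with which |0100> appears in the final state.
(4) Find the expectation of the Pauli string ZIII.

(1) |0101> carries amplitude 0 in the final state.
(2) |0000> carries amplitude -sqrt(2)*exp(11*I*pi/24)/2 in the final state.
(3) The amplitude on |0100> is sqrt(2)*exp(23*I*pi/24)/2.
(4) The expectation value of ZIII is 1.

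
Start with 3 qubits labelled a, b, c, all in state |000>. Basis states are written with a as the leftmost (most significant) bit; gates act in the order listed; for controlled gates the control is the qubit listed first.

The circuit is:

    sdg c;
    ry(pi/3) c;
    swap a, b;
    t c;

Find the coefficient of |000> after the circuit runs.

|000> carries amplitude sqrt(3)/2 in the final state.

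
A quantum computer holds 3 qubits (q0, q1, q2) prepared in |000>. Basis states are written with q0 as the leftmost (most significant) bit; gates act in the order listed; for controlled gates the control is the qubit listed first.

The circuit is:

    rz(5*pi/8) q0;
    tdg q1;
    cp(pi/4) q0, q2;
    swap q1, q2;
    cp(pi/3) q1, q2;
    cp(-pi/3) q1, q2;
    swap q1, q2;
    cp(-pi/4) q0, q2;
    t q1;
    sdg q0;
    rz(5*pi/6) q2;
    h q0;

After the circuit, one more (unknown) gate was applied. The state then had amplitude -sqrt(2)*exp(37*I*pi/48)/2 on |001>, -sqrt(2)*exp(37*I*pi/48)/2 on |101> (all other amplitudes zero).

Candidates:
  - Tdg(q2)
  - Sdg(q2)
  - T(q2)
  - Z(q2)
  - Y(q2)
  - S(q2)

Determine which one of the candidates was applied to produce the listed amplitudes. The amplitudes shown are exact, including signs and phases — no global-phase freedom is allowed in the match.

It was Y(q2) that produced the state shown. Key observation: steps 2-9 multiply out to the identity, so the circuit reduces to the remaining gates.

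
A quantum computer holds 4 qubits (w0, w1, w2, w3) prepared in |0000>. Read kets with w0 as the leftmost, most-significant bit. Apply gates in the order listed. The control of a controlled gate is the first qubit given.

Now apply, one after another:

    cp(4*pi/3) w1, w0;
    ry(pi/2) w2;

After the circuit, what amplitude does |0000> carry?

The amplitude on |0000> is sqrt(2)/2.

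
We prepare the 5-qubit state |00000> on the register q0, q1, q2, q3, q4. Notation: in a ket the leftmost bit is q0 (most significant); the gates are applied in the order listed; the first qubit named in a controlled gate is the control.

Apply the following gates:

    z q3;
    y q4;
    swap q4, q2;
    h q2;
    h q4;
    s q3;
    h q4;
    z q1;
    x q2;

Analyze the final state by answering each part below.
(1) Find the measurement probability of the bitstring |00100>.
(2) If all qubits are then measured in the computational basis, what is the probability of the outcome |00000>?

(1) A full measurement returns |00100> with probability 1/2.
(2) The probability of measuring |00000> is 1/2.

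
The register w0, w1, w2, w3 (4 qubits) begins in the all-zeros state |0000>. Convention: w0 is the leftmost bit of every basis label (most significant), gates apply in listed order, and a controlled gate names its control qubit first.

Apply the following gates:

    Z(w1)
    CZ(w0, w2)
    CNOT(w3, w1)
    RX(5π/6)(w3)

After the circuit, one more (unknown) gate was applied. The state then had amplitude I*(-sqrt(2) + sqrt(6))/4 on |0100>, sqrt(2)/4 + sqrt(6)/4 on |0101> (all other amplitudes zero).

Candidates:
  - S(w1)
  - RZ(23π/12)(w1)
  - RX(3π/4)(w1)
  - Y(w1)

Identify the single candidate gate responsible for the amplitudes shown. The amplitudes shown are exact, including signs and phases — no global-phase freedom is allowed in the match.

The applied gate was Y(w1).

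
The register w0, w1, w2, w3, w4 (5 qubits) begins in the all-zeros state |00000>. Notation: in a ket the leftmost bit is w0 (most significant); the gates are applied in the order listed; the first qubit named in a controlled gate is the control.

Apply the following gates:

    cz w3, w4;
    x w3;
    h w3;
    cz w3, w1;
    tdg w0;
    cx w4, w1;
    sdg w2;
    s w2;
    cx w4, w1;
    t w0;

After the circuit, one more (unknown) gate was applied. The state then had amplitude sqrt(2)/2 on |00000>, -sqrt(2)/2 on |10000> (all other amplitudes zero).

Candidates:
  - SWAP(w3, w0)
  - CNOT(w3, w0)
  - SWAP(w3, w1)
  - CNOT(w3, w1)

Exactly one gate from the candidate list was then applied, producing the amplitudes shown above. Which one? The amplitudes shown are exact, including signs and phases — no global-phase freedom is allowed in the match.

It was SWAP(w3, w0) that produced the state shown.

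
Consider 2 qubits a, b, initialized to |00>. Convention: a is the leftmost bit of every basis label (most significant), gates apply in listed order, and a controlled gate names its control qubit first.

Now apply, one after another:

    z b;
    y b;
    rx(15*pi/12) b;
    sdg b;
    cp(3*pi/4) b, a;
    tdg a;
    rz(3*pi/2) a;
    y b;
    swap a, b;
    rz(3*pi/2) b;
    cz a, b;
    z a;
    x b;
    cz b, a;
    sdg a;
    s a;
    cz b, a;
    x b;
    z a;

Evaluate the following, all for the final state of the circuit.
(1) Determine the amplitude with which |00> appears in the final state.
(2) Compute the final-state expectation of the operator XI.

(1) |00> carries amplitude -sqrt(2 - sqrt(2))/2 in the final state.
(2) The expectation value of XI is sqrt(2)/2.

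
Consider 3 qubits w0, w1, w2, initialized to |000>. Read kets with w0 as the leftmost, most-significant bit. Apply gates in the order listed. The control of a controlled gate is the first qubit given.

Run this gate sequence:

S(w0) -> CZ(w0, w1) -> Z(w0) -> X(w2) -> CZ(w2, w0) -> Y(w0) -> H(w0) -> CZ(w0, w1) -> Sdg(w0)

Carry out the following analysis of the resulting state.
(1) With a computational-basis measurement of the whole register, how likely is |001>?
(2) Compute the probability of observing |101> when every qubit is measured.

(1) The probability of measuring |001> is 1/2.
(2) The probability of measuring |101> is 1/2.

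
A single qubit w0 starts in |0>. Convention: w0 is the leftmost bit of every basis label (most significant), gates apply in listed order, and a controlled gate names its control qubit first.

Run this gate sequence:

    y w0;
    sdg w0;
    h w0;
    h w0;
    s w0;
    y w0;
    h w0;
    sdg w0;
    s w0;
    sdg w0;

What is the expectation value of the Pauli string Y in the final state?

The observable Y averages to -1. Key observation: the block from step 1 through step 6 cancels to the identity and can be dropped.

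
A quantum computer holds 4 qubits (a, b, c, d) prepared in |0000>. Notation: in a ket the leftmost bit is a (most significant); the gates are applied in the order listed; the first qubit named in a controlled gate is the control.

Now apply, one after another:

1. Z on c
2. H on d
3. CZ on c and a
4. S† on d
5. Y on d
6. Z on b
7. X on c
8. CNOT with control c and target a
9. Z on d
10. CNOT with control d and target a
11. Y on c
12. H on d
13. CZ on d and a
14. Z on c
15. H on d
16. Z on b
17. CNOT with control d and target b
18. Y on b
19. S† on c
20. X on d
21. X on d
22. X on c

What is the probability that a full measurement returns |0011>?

A full measurement returns |0011> with probability 1/2.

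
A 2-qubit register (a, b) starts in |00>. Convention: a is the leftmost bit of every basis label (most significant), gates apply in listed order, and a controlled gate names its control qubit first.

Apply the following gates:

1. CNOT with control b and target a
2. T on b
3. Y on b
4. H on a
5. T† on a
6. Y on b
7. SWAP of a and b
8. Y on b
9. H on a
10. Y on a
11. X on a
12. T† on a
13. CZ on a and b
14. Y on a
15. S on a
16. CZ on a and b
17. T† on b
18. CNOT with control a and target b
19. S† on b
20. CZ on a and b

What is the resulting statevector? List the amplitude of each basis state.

The final amplitudes are 1/2 on |00>, -I/2 on |01>, exp(3*I*pi/4)/2 on |10>, -exp(I*pi/4)/2 on |11>.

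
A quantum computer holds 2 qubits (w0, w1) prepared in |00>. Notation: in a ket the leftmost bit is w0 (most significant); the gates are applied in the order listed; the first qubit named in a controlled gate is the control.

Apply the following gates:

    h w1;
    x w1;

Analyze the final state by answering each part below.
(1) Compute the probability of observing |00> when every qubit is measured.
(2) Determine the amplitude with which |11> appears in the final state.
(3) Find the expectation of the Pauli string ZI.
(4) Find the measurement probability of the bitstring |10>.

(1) The probability of measuring |00> is 1/2.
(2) The final state's coefficient on |11> equals 0.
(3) The observable ZI averages to 1.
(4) The probability of measuring |10> is 0.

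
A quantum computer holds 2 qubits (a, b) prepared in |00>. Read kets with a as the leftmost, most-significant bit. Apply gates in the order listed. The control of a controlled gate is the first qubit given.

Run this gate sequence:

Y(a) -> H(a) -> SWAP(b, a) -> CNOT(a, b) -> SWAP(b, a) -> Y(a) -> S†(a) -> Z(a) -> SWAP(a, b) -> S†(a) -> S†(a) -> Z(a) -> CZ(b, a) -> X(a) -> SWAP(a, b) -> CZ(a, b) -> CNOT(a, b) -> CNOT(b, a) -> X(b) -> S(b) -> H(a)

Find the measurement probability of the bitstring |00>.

The probability of measuring |00> is 1/4.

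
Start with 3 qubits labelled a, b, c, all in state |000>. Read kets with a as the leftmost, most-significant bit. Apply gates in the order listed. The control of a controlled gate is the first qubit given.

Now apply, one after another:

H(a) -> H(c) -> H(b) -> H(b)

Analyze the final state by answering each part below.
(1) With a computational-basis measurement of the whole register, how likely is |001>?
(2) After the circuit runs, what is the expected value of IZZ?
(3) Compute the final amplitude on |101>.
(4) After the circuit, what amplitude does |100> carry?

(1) A full measurement returns |001> with probability 1/4. Key observation: steps 3-4 multiply out to the identity, so the circuit reduces to the remaining gates.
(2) In the final state, IZZ has expectation 0.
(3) The amplitude on |101> is 1/2.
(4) The amplitude on |100> is 1/2.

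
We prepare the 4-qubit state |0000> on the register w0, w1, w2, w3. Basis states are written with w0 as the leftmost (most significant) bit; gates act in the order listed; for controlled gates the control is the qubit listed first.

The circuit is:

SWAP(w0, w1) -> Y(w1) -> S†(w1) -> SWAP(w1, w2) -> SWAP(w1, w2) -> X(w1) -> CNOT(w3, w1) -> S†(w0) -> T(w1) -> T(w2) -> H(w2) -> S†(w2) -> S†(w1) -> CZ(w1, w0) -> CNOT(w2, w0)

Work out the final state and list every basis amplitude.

The resulting statevector has amplitude sqrt(2)/2 on |0000>, -sqrt(2)*I/2 on |1010>, and 0 on every other basis state. Key observation: gates 4-5 undo each other exactly, leaving only the rest of the circuit to track.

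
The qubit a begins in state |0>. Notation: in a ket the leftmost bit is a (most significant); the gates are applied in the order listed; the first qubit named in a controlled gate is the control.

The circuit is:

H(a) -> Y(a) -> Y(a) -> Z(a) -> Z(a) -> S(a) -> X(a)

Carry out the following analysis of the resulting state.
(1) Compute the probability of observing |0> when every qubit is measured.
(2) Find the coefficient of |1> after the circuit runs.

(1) The probability of measuring |0> is 1/2.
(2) |1> carries amplitude sqrt(2)/2 in the final state.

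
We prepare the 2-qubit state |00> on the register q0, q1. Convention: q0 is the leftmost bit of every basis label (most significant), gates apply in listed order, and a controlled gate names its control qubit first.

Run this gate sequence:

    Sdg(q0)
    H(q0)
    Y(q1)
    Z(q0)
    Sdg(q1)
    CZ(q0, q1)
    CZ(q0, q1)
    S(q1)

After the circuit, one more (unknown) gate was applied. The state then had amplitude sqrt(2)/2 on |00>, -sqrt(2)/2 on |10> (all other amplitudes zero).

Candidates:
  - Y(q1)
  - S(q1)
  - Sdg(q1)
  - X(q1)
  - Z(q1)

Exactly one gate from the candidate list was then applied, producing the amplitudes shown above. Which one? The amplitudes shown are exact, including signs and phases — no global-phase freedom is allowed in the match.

The applied gate was Y(q1). Key observation: gates 5-8 undo each other exactly, leaving only the rest of the circuit to track.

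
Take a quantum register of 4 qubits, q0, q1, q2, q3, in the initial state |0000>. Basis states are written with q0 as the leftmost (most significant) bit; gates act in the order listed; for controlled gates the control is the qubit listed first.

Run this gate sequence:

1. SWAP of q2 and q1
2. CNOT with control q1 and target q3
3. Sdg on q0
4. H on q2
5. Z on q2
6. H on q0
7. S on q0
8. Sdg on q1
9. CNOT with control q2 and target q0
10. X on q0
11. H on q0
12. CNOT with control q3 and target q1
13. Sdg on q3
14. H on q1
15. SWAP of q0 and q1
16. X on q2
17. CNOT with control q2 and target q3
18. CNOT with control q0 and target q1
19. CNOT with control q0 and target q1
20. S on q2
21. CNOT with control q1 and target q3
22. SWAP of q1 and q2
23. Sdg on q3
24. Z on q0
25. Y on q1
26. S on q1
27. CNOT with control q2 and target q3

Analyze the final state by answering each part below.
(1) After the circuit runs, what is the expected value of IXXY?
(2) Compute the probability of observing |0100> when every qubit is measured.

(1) The observable IXXY averages to 1. Key observation: gates 18-19 undo each other exactly, leaving only the rest of the circuit to track.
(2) Outcome |0100> occurs with probability 1/8.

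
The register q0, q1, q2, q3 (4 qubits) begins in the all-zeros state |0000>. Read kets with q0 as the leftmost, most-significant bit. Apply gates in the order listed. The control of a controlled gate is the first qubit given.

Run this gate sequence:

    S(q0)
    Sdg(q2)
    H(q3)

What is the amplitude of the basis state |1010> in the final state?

The amplitude on |1010> is 0.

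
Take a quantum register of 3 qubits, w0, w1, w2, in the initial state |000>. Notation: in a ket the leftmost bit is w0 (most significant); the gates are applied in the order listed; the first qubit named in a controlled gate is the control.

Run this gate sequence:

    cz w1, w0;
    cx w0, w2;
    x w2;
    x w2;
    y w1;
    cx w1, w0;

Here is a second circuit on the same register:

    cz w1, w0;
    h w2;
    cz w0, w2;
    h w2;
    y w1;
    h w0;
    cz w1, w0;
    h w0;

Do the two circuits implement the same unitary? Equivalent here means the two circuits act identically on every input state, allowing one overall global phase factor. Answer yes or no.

Yes, they are equivalent — the unitaries differ by at most a global phase.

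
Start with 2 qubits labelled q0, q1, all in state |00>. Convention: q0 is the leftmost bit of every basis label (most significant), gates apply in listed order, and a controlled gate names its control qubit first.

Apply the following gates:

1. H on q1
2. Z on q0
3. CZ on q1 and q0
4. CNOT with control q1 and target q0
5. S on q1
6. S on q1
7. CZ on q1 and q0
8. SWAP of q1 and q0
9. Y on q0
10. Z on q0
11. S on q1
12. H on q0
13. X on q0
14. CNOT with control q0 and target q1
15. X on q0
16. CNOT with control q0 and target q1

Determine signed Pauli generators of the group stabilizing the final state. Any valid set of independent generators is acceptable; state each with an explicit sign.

One valid set of independent stabilizer generators is +XZ, -ZY (any independent generating set of the same group is equally correct).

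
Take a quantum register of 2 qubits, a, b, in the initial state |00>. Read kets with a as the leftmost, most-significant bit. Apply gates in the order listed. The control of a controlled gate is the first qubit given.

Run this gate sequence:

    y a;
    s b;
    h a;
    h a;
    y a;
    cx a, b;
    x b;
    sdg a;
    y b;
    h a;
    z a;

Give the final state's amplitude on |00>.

The final state's coefficient on |00> equals -sqrt(2)*I/2. Key observation: steps 3-4 multiply out to the identity, so the circuit reduces to the remaining gates.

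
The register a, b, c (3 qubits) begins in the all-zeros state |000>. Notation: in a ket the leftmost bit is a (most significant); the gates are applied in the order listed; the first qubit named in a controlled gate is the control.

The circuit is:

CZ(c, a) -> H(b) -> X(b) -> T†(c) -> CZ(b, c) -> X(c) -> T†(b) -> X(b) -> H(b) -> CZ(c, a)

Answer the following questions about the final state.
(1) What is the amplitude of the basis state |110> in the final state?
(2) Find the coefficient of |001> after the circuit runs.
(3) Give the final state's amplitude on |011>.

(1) |110> carries amplitude 0 in the final state.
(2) The final state's coefficient on |001> equals 1/2 - exp(3*I*pi/4)/2.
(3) The final state's coefficient on |011> equals -1/2 - exp(3*I*pi/4)/2.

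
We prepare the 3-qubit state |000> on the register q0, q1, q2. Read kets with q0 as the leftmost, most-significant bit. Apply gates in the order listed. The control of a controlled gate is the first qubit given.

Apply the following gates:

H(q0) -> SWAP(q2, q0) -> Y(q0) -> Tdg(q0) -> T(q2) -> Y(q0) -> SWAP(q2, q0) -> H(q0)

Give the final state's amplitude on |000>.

The final state's coefficient on |000> equals 1/2 - exp(3*I*pi/4)/2.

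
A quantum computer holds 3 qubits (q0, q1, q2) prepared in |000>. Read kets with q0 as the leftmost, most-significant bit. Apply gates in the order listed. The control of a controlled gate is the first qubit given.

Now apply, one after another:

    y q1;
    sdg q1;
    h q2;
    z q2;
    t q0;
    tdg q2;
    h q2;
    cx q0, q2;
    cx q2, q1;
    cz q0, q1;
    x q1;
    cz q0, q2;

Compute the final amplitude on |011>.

The final state's coefficient on |011> equals 1/2 - exp(3*I*pi/4)/2.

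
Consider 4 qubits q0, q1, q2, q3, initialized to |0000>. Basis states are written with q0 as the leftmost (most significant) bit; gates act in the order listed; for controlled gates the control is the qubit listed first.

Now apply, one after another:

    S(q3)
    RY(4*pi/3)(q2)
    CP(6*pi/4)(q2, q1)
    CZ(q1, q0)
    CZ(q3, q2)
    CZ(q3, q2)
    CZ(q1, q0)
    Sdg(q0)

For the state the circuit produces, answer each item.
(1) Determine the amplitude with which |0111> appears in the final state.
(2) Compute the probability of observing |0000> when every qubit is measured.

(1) The final state's coefficient on |0111> equals 0. Key observation: the block from step 4 through step 7 cancels to the identity and can be dropped.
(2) A full measurement returns |0000> with probability 1/4.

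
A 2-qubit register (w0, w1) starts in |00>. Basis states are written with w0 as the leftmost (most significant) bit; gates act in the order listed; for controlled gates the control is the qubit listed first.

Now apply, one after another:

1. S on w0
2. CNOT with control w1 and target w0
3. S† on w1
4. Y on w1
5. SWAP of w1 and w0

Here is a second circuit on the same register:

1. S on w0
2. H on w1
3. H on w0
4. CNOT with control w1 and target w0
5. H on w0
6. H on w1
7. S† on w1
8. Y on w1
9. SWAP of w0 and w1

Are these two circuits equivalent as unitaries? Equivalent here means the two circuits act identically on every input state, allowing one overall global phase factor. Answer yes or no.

No, they are not equivalent — no single phase factor reconciles the two unitaries.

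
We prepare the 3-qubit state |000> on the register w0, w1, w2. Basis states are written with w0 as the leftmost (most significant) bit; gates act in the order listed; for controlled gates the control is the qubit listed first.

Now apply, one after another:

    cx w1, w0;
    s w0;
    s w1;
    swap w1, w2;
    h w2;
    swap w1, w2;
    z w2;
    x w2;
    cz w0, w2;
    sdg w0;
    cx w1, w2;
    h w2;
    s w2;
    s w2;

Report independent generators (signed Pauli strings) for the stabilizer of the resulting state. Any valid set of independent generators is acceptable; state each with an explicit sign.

The stabilizer group can be generated by +IXZ, +IZX, +ZII, among other valid generating sets.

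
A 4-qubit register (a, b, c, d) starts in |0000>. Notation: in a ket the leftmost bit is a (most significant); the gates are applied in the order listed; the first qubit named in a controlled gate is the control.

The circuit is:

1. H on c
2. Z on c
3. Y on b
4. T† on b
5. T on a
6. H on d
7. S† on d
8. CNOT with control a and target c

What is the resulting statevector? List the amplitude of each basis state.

The final amplitudes are exp(I*pi/4)/2 on |0100>, -exp(3*I*pi/4)/2 on |0101>, -exp(I*pi/4)/2 on |0110>, exp(3*I*pi/4)/2 on |0111>, and 0 on every other basis state.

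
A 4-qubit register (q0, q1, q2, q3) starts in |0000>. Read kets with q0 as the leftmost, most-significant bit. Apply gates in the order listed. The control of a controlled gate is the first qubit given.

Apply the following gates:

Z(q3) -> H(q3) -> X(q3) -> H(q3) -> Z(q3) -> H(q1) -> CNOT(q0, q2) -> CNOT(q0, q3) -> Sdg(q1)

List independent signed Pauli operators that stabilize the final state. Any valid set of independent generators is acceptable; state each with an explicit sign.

One valid set of independent stabilizer generators is -IYII, +ZIII, +IIZI, +IIIZ (any independent generating set of the same group is equally correct). Key observation: gates 2-5 undo each other exactly, leaving only the rest of the circuit to track.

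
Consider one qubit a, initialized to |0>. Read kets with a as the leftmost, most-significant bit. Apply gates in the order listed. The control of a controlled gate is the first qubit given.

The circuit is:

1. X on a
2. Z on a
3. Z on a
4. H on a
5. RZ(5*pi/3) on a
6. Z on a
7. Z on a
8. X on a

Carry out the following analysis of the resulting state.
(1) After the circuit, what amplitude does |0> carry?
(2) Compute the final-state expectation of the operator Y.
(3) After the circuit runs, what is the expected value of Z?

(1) |0> carries amplitude -sqrt(2)*exp(5*I*pi/6)/2 in the final state.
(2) The expectation value of Y is -sqrt(3)/2.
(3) In the final state, Z has expectation 0.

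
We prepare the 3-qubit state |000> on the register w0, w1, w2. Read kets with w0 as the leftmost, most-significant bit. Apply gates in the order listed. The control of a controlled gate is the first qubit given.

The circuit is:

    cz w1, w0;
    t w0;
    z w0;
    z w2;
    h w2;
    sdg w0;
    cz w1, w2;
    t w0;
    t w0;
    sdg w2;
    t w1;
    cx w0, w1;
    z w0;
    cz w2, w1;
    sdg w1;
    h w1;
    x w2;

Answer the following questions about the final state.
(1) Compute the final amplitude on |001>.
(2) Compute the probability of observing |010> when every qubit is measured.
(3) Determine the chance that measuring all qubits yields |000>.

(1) |001> carries amplitude 1/2 in the final state.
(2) The probability of measuring |010> is 1/4.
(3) Outcome |000> occurs with probability 1/4.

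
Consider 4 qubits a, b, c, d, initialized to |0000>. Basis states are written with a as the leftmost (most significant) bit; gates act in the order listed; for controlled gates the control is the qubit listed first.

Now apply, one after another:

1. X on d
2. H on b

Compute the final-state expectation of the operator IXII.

In the final state, IXII has expectation 1.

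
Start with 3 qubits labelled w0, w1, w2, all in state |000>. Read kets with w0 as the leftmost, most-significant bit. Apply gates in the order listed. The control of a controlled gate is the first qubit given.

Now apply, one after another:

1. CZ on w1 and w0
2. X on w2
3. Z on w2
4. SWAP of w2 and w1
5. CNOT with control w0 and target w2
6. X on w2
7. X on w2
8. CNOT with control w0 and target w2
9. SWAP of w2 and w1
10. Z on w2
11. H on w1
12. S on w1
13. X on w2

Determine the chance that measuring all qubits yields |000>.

The probability of measuring |000> is 1/2. Key observation: steps 3-10 multiply out to the identity, so the circuit reduces to the remaining gates.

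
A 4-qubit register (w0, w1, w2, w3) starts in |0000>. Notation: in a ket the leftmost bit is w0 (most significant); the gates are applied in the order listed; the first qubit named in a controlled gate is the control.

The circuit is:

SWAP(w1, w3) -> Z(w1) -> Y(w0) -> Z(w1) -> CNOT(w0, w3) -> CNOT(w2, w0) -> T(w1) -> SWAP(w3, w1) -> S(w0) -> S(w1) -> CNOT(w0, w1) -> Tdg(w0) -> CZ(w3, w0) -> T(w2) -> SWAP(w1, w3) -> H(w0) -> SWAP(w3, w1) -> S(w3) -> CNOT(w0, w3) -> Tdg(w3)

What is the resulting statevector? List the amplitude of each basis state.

The final amplitudes are -sqrt(2)*exp(I*pi/4)/2 on |0000>, sqrt(2)/2 on |1001>, and 0 on every other basis state.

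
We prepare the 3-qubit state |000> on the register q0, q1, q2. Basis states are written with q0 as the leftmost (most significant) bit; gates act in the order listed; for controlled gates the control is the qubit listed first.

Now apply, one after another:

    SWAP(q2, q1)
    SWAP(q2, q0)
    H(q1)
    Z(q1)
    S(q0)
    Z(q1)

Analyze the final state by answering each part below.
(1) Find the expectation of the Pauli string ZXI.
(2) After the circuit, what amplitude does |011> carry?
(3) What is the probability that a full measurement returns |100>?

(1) The observable ZXI averages to 1.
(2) The final state's coefficient on |011> equals 0.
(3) Outcome |100> occurs with probability 0.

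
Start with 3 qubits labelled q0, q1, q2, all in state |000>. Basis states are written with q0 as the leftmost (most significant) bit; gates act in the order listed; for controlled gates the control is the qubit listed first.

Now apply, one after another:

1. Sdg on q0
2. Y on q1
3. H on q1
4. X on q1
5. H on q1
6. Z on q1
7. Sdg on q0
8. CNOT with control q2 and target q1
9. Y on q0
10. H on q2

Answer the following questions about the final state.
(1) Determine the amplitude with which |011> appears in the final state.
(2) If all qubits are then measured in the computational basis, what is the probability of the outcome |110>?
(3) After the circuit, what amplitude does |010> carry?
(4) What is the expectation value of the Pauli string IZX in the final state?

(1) The final state's coefficient on |011> equals 0. Key observation: gates 3-6 undo each other exactly, leaving only the rest of the circuit to track.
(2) The probability of measuring |110> is 1/2.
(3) The amplitude on |010> is 0.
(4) The expectation value of IZX is -1.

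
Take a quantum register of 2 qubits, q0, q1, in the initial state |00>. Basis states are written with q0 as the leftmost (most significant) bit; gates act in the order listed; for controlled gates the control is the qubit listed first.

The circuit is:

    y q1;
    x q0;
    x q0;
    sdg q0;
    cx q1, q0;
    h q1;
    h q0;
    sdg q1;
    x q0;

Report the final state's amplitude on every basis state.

The final amplitudes are -I/2 on |00>, 1/2 on |01>, I/2 on |10>, -1/2 on |11>.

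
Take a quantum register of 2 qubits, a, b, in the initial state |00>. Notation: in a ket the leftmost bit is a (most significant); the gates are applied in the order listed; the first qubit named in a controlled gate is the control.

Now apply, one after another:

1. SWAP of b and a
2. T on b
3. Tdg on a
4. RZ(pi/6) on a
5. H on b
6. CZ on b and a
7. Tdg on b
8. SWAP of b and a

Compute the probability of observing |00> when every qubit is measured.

Outcome |00> occurs with probability 1/2.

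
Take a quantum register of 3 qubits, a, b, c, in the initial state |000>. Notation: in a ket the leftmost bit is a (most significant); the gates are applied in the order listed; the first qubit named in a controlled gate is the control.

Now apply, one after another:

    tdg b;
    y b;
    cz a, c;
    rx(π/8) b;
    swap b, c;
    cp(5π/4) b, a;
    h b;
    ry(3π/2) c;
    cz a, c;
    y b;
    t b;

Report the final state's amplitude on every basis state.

The resulting statevector has amplitude exp(15*I*pi/16)/2 on |000>, -exp(I*pi/16)/2 on |001>, exp(3*I*pi/16)/2 on |010>, exp(5*I*pi/16)/2 on |011>, 0 on |100>, 0 on |101>, 0 on |110>, 0 on |111>.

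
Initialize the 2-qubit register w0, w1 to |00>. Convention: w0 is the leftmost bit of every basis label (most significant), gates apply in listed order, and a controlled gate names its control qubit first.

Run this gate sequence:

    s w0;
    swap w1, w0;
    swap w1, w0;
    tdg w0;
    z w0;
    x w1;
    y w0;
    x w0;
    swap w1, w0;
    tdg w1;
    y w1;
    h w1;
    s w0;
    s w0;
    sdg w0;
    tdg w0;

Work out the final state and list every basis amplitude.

After the circuit, the state carries amplitude 0 on |00>, 0 on |01>, -sqrt(2)*exp(I*pi/4)/2 on |10>, sqrt(2)*exp(I*pi/4)/2 on |11>. Key observation: steps 14-15 multiply out to the identity, so the circuit reduces to the remaining gates.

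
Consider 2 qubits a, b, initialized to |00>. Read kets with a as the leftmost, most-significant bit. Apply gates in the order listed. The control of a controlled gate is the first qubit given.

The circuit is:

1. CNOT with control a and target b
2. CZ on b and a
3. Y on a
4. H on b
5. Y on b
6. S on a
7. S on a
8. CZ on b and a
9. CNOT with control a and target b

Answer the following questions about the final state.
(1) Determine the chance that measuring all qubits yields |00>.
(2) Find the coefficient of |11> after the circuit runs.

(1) A full measurement returns |00> with probability 0.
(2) |11> carries amplitude -sqrt(2)/2 in the final state.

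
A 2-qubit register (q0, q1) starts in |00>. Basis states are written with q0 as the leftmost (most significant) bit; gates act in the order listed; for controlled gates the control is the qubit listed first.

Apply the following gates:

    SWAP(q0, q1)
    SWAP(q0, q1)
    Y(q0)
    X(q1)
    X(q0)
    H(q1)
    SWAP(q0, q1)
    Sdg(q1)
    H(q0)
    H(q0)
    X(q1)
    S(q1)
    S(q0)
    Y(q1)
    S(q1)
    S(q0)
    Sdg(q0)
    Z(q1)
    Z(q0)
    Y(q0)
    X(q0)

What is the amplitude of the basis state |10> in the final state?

The final state's coefficient on |10> equals sqrt(2)*I/2.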